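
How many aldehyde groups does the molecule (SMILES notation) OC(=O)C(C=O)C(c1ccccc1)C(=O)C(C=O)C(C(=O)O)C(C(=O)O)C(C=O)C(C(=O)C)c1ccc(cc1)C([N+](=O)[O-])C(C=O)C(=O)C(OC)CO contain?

4

Taking each segment in turn:
  HOOC: –COOH: carbonyl C bonded to –OH and C → carboxylic acid (the –OH is not a separate alcohol).
  CH(CHO): pendant –CHO: carbonyl C bonded to C and H → aldehyde.
  CH(C6H5): pendant –C6H5: benzene ring → arene.
  CO: –C(=O)– with carbon on both sides → ketone.
  CH(CHO): pendant –CHO: carbonyl C bonded to C and H → aldehyde.
  CH(COOH): pendant –COOH: carbonyl C bonded to C and –OH → carboxylic acid.
  CH(COOH): pendant –COOH: carbonyl C bonded to C and –OH → carboxylic acid.
  CH(CHO): pendant –CHO: carbonyl C bonded to C and H → aldehyde.
  CH(COCH3): pendant –COCH3: carbonyl C bonded to two carbons → ketone.
  C6H4: para-disubstituted benzene ring → arene.
  CH(NO2): –NO2 on an sp³ carbon → nitro (the N=O is not a carbonyl).
  CH(CHO): pendant –CHO: carbonyl C bonded to C and H → aldehyde.
  CO: –C(=O)– with carbon on both sides → ketone.
  CH(OCH3): pendant –OCH3: C–O–C with sp³ C, no adjacent C=O → ether.
  CH2OH: –OH on an sp³ carbon → alcohol.
Aldehyde appears at: CH(CHO), CH(CHO), CH(CHO), CH(CHO) → 4.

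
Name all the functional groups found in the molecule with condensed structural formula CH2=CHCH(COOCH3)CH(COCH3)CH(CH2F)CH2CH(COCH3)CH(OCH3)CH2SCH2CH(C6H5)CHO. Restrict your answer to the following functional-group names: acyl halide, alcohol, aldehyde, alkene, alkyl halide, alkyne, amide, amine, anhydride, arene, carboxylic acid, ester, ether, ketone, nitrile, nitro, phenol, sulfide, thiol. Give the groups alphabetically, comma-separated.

aldehyde, alkene, alkyl halide, arene, ester, ether, ketone, sulfide

C=C double bond → alkene.
pendant –COOCH3: carbonyl C bonded to C and –OCH3 → ester.
pendant –COCH3: carbonyl C bonded to two carbons → ketone.
pendant –CH2X: halogen on sp³ carbon → alkyl halide.
pendant –COCH3: carbonyl C bonded to two carbons → ketone.
pendant –OCH3: C–O–C with sp³ C, no adjacent C=O → ether.
C–S–C linkage → sulfide (thioether).
pendant –C6H5: benzene ring → arene.
terminal –CHO: carbonyl C bonded to H and C → aldehyde.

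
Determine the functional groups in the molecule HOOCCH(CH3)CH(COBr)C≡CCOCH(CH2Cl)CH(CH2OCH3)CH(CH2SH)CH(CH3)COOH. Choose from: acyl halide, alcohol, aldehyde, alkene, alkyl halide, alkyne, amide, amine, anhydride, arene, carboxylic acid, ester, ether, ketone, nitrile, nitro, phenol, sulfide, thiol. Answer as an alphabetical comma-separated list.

acyl halide, alkyl halide, alkyne, carboxylic acid, ether, ketone, thiol

Taking each segment in turn:
  HOOC: –COOH: carbonyl C bonded to –OH and C → carboxylic acid (the –OH is not a separate alcohol).
  CH(COBr): pendant –C(=O)X: carbonyl C bonded to C and halogen → acyl halide.
  C≡C: C≡C triple bond → alkyne.
  CO: –C(=O)– with carbon on both sides → ketone.
  CH(CH2Cl): pendant –CH2X: halogen on sp³ carbon → alkyl halide.
  CH(CH2OCH3): pendant –CH2OCH3: C–O–C linkage → ether.
  CH(CH2SH): pendant –CH2SH → thiol.
  COOH: –COOH: carbonyl C bonded to –OH and C → carboxylic acid (the –OH is not a separate alcohol).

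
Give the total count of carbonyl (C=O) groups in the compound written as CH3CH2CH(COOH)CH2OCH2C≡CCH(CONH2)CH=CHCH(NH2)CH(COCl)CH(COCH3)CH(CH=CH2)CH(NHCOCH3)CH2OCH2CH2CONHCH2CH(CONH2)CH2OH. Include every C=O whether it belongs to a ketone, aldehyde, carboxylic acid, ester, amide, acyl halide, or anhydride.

CH(COOH): carboxylic acid, 1 C=O (running total 1).
CH(CONH2): amide, 1 C=O (running total 2).
CH(COCl): acyl halide, 1 C=O (running total 3).
CH(COCH3): ketone, 1 C=O (running total 4).
CH(NHCOCH3): amide, 1 C=O (running total 5).
CH2CONHCH2: amide, 1 C=O (running total 6).
CH(CONH2): amide, 1 C=O (running total 7).

7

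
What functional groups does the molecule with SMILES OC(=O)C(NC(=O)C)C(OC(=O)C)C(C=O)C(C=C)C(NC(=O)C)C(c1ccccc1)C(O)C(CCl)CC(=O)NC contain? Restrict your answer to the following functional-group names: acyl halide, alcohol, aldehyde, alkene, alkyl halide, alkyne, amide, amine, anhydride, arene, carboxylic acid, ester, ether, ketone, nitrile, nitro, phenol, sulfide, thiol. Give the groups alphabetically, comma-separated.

alcohol, aldehyde, alkene, alkyl halide, amide, arene, carboxylic acid, ester

Taking each segment in turn:
  HOOC: –COOH: carbonyl C bonded to –OH and C → carboxylic acid (the –OH is not a separate alcohol).
  CH(NHCOCH3): pendant –NHC(=O)CH3: N bonded to a carbonyl → amide (not amine).
  CH(OCOCH3): pendant –OC(=O)CH3: an acyloxy group → ester.
  CH(CHO): pendant –CHO: carbonyl C bonded to C and H → aldehyde.
  CH(CH=CH2): pendant –CH=CH2: C=C double bond → alkene.
  CH(NHCOCH3): pendant –NHC(=O)CH3: N bonded to a carbonyl → amide (not amine).
  CH(C6H5): pendant –C6H5: benzene ring → arene.
  CH(OH): –OH on an sp³ carbon → alcohol (secondary).
  CH(CH2Cl): pendant –CH2X: halogen on sp³ carbon → alkyl halide.
  CONHCH3: –C(=O)NHCH3: carbonyl C bonded to C and to N → amide (the N is not an amine).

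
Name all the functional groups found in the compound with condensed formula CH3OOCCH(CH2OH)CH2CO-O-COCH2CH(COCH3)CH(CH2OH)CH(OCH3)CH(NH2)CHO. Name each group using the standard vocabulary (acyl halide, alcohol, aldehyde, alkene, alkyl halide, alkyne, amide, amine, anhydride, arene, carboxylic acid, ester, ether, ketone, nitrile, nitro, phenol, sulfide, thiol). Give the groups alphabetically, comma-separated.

alcohol, aldehyde, amine, anhydride, ester, ether, ketone

CH3O–C(=O)–: carbonyl C bonded to C and to –OCH3 → ester (not ketone + ether).
pendant –CH2OH on an sp³ backbone C → alcohol.
two acyl groups sharing one oxygen, –C(=O)–O–C(=O)– → anhydride.
pendant –COCH3: carbonyl C bonded to two carbons → ketone.
pendant –CH2OH on an sp³ backbone C → alcohol.
pendant –OCH3: C–O–C with sp³ C, no adjacent C=O → ether.
–NH2 on an sp³ carbon with no adjacent C=O → amine.
terminal –CHO: carbonyl C bonded to H and C → aldehyde.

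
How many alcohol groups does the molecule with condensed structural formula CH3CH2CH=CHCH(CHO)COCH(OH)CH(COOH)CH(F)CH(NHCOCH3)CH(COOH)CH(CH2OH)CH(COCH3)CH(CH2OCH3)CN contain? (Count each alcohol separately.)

Taking each segment in turn:
  CH=CH: C=C double bond → alkene.
  CH(CHO): pendant –CHO: carbonyl C bonded to C and H → aldehyde.
  CO: –C(=O)– with carbon on both sides → ketone.
  CH(OH): –OH on an sp³ carbon → alcohol (secondary).
  CH(COOH): pendant –COOH: carbonyl C bonded to C and –OH → carboxylic acid.
  CH(F): halogen on an sp³ carbon → alkyl halide.
  CH(NHCOCH3): pendant –NHC(=O)CH3: N bonded to a carbonyl → amide (not amine).
  CH(COOH): pendant –COOH: carbonyl C bonded to C and –OH → carboxylic acid.
  CH(CH2OH): pendant –CH2OH on an sp³ backbone C → alcohol.
  CH(COCH3): pendant –COCH3: carbonyl C bonded to two carbons → ketone.
  CH(CH2OCH3): pendant –CH2OCH3: C–O–C linkage → ether.
  CN: –C≡N: carbon triple-bonded to nitrogen → nitrile.
Alcohol appears at: CH(OH), CH(CH2OH) → 2.

2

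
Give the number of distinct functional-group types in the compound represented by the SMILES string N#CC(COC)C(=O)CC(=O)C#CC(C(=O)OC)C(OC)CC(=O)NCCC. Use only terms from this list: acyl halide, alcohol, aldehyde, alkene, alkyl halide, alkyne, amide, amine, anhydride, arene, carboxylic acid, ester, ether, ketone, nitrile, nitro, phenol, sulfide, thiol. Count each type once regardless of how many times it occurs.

6

Reading the structure from left to right:
  N≡C: N≡C–: carbon triple-bonded to nitrogen → nitrile.
  CH(CH2OCH3): pendant –CH2OCH3: C–O–C linkage → ether.
  CO: –C(=O)– with carbon on both sides → ketone.
  CO: –C(=O)– with carbon on both sides → ketone.
  C≡C: C≡C triple bond → alkyne.
  CH(COOCH3): pendant –COOCH3: carbonyl C bonded to C and –OCH3 → ester.
  CH(OCH3): pendant –OCH3: C–O–C with sp³ C, no adjacent C=O → ether.
  CH2CONHCH2: –C(=O)–N– linkage → amide (the N is not an amine).
Distinct types present: alkyne, amide, ester, ether, ketone, nitrile.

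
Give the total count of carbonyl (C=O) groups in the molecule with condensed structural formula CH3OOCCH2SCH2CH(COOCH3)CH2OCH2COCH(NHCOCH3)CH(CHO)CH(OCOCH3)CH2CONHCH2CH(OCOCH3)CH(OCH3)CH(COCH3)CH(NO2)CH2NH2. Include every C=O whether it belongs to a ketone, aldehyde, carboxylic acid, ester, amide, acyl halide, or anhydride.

9

CH3OOC: ester, 1 C=O (running total 1).
CH(COOCH3): ester, 1 C=O (running total 2).
CO: ketone, 1 C=O (running total 3).
CH(NHCOCH3): amide, 1 C=O (running total 4).
CH(CHO): aldehyde, 1 C=O (running total 5).
CH(OCOCH3): ester, 1 C=O (running total 6).
CH2CONHCH2: amide, 1 C=O (running total 7).
CH(OCOCH3): ester, 1 C=O (running total 8).
CH(COCH3): ketone, 1 C=O (running total 9).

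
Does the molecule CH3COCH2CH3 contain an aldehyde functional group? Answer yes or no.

–C(=O)– with carbon on both sides → ketone.
In CO, the carbonyl carbon is bonded to two carbons, so it is a ketone, not an aldehyde.
The groups actually present are: ketone.

no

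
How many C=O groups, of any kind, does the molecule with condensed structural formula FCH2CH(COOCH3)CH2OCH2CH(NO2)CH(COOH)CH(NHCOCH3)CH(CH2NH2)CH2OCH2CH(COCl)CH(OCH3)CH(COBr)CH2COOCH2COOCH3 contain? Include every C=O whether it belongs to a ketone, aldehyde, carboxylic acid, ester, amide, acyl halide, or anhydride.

7

CH(COOCH3): ester, 1 C=O (running total 1).
CH(COOH): carboxylic acid, 1 C=O (running total 2).
CH(NHCOCH3): amide, 1 C=O (running total 3).
CH(COCl): acyl halide, 1 C=O (running total 4).
CH(COBr): acyl halide, 1 C=O (running total 5).
CH2COOCH2: ester, 1 C=O (running total 6).
COOCH3: ester, 1 C=O (running total 7).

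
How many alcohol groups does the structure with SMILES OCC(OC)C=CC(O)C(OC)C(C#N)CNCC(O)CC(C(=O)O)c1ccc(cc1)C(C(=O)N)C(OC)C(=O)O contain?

3

Working along the chain:
  HOCH2: HO– on an sp³ carbon → alcohol.
  CH(OCH3): pendant –OCH3: C–O–C with sp³ C, no adjacent C=O → ether.
  CH=CH: C=C double bond → alkene.
  CH(OH): –OH on an sp³ carbon → alcohol (secondary).
  CH(OCH3): pendant –OCH3: C–O–C with sp³ C, no adjacent C=O → ether.
  CH(CN): pendant –C≡N: nitrile.
  CH2NHCH2: C–N–C with sp³ carbons and no adjacent C=O → amine (secondary).
  CH(OH): –OH on an sp³ carbon → alcohol (secondary).
  CH(COOH): pendant –COOH: carbonyl C bonded to C and –OH → carboxylic acid.
  C6H4: para-disubstituted benzene ring → arene.
  CH(CONH2): pendant –CONH2: carbonyl C bonded to C and N → amide.
  CH(OCH3): pendant –OCH3: C–O–C with sp³ C, no adjacent C=O → ether.
  COOH: –COOH: carbonyl C bonded to –OH and C → carboxylic acid (the –OH is not a separate alcohol).
Alcohol appears at: HOCH2, CH(OH), CH(OH) → 3.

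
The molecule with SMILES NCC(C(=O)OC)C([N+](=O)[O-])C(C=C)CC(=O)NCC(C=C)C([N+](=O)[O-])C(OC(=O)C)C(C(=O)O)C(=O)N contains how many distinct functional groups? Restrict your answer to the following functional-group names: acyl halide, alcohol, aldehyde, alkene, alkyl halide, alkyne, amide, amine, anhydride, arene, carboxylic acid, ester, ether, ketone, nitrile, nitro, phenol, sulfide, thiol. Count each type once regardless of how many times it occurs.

–NH2 on an sp³ carbon with no adjacent C=O → amine.
pendant –COOCH3: carbonyl C bonded to C and –OCH3 → ester.
–NO2 on an sp³ carbon → nitro (the N=O is not a carbonyl).
pendant –CH=CH2: C=C double bond → alkene.
–C(=O)–N– linkage → amide (the N is not an amine).
pendant –CH=CH2: C=C double bond → alkene.
–NO2 on an sp³ carbon → nitro (the N=O is not a carbonyl).
pendant –OC(=O)CH3: an acyloxy group → ester.
pendant –COOH: carbonyl C bonded to C and –OH → carboxylic acid.
–C(=O)NH2: carbonyl C bonded to C and to N → amide (the N is not a separate amine).
Distinct types present: alkene, amide, amine, carboxylic acid, ester, nitro.

6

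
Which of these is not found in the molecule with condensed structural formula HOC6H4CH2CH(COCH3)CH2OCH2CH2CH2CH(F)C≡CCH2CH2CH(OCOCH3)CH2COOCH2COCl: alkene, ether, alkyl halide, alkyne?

alkene

alkyl halide: present (CH(F) — halogen on an sp³ carbon → alkyl halide).
alkyne: present (C≡C — C≡C triple bond → alkyne).
ether: present (CH2OCH2 — C–O–C with sp³ carbons on both sides and no adjacent C=O → ether).
alkene: absent. In HOC6H4, the C=C units are part of an aromatic ring, which is an arene, not an isolated alkene.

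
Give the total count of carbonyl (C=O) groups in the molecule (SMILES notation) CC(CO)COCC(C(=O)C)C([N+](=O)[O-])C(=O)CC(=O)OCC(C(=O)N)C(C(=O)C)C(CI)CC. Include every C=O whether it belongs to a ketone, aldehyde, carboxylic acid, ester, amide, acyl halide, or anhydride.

CH(COCH3): ketone, 1 C=O (running total 1).
CO: ketone, 1 C=O (running total 2).
CH2COOCH2: ester, 1 C=O (running total 3).
CH(CONH2): amide, 1 C=O (running total 4).
CH(COCH3): ketone, 1 C=O (running total 5).

5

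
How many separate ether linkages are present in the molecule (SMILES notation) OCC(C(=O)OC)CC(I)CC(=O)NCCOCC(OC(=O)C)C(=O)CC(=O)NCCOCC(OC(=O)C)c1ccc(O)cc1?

Taking each segment in turn:
  HOCH2: HO– on an sp³ carbon → alcohol.
  CH(COOCH3): pendant –COOCH3: carbonyl C bonded to C and –OCH3 → ester.
  CH(I): halogen on an sp³ carbon → alkyl halide.
  CH2CONHCH2: –C(=O)–N– linkage → amide (the N is not an amine).
  CH2OCH2: C–O–C with sp³ carbons on both sides and no adjacent C=O → ether.
  CH(OCOCH3): pendant –OC(=O)CH3: an acyloxy group → ester.
  CO: –C(=O)– with carbon on both sides → ketone.
  CH2CONHCH2: –C(=O)–N– linkage → amide (the N is not an amine).
  CH2OCH2: C–O–C with sp³ carbons on both sides and no adjacent C=O → ether.
  CH(OCOCH3): pendant –OC(=O)CH3: an acyloxy group → ester.
  C6H4OH: –OH attached directly to an aromatic ring → phenol (not alcohol); the ring itself is an arene.
Ether appears at: CH2OCH2, CH2OCH2 → 2.

2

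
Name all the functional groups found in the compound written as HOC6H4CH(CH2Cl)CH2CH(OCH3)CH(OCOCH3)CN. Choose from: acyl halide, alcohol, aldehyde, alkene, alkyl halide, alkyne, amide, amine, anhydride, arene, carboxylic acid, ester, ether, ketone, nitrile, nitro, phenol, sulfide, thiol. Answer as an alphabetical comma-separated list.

Taking each segment in turn:
  HOC6H4: –OH attached directly to an aromatic ring → phenol (not alcohol); the ring itself is an arene.
  CH(CH2Cl): pendant –CH2X: halogen on sp³ carbon → alkyl halide.
  CH(OCH3): pendant –OCH3: C–O–C with sp³ C, no adjacent C=O → ether.
  CH(OCOCH3): pendant –OC(=O)CH3: an acyloxy group → ester.
  CN: –C≡N: carbon triple-bonded to nitrogen → nitrile.

alkyl halide, arene, ester, ether, nitrile, phenol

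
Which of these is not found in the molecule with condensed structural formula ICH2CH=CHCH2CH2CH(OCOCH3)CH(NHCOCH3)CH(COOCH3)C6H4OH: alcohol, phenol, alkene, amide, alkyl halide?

alcohol

amide: present (CH(NHCOCH3) — pendant –NHC(=O)CH3: N bonded to a carbonyl → amide (not amine)).
alkyl halide: present (ICH2 — halogen on an sp³ carbon → alkyl halide).
phenol: present (C6H4OH — –OH attached directly to an aromatic ring → phenol (not alcohol); the ring itself is an arene).
alkene: present (CH=CH — C=C double bond → alkene).
alcohol: absent. In C6H4OH, the –OH is on an aromatic ring carbon; that is a phenol, not an alcohol.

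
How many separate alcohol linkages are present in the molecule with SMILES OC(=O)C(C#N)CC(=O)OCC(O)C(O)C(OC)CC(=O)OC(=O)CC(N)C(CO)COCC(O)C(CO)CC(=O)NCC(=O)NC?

5

–COOH: carbonyl C bonded to –OH and C → carboxylic acid (the –OH is not a separate alcohol).
pendant –C≡N: nitrile.
–C(=O)–O–C with C on the carbonyl side → ester.
–OH on an sp³ carbon → alcohol (secondary).
–OH on an sp³ carbon → alcohol (secondary).
pendant –OCH3: C–O–C with sp³ C, no adjacent C=O → ether.
two acyl groups sharing one oxygen, –C(=O)–O–C(=O)– → anhydride.
–NH2 on an sp³ carbon with no adjacent C=O → amine.
pendant –CH2OH on an sp³ backbone C → alcohol.
C–O–C with sp³ carbons on both sides and no adjacent C=O → ether.
–OH on an sp³ carbon → alcohol (secondary).
pendant –CH2OH on an sp³ backbone C → alcohol.
–C(=O)–N– linkage → amide (the N is not an amine).
–C(=O)NHCH3: carbonyl C bonded to C and to N → amide (the N is not an amine).
Alcohol appears at: CH(OH), CH(OH), CH(CH2OH), CH(OH), CH(CH2OH) → 5.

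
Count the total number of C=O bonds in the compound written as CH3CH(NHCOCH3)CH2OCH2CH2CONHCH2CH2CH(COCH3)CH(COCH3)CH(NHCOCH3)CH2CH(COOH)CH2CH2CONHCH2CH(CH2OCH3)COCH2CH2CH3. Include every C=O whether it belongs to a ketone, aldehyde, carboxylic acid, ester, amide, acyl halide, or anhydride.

8

CH(NHCOCH3): amide, 1 C=O (running total 1).
CH2CONHCH2: amide, 1 C=O (running total 2).
CH(COCH3): ketone, 1 C=O (running total 3).
CH(COCH3): ketone, 1 C=O (running total 4).
CH(NHCOCH3): amide, 1 C=O (running total 5).
CH(COOH): carboxylic acid, 1 C=O (running total 6).
CH2CONHCH2: amide, 1 C=O (running total 7).
CO: ketone, 1 C=O (running total 8).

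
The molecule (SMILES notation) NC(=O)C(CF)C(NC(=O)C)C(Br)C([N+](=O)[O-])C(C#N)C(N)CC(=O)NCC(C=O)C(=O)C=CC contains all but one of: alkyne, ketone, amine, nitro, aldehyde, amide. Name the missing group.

alkyne

aldehyde: present (CH(CHO) — pendant –CHO: carbonyl C bonded to C and H → aldehyde).
nitro: present (CH(NO2) — –NO2 on an sp³ carbon → nitro (the N=O is not a carbonyl)).
amine: present (CH(NH2) — –NH2 on an sp³ carbon with no adjacent C=O → amine).
ketone: present (CO — –C(=O)– with carbon on both sides → ketone).
amide: present (H2NCO — –C(=O)NH2: carbonyl C bonded to C and to N → amide (the N is not a separate amine)).
alkyne: absent. In CH(CN), the triple bond is C≡N, not C≡C, so it is a nitrile.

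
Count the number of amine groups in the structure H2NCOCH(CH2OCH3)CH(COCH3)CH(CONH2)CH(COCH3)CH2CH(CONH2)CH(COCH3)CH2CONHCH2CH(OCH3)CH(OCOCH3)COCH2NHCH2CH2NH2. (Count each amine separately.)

2

–C(=O)NH2: carbonyl C bonded to C and to N → amide (the N is not a separate amine).
pendant –CH2OCH3: C–O–C linkage → ether.
pendant –COCH3: carbonyl C bonded to two carbons → ketone.
pendant –CONH2: carbonyl C bonded to C and N → amide.
pendant –COCH3: carbonyl C bonded to two carbons → ketone.
pendant –CONH2: carbonyl C bonded to C and N → amide.
pendant –COCH3: carbonyl C bonded to two carbons → ketone.
–C(=O)–N– linkage → amide (the N is not an amine).
pendant –OCH3: C–O–C with sp³ C, no adjacent C=O → ether.
pendant –OC(=O)CH3: an acyloxy group → ester.
–C(=O)– with carbon on both sides → ketone.
C–N–C with sp³ carbons and no adjacent C=O → amine (secondary).
–NH2 on an sp³ carbon with no adjacent C=O → amine.
Amine appears at: CH2NHCH2, CH2NH2 → 2.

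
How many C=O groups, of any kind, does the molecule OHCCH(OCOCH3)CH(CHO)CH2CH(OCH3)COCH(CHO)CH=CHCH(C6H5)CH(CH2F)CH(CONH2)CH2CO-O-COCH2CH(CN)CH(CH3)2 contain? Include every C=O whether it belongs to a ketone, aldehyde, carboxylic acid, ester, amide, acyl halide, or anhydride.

8

OHC: aldehyde, 1 C=O (running total 1).
CH(OCOCH3): ester, 1 C=O (running total 2).
CH(CHO): aldehyde, 1 C=O (running total 3).
CO: ketone, 1 C=O (running total 4).
CH(CHO): aldehyde, 1 C=O (running total 5).
CH(CONH2): amide, 1 C=O (running total 6).
CH2CO-O-COCH2: anhydride, 2 C=O (running total 8).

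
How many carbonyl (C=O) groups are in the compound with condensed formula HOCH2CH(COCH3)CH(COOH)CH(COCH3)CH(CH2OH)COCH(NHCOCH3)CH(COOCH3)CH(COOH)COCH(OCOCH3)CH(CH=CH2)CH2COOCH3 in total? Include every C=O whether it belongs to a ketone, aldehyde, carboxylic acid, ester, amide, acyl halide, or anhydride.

10

CH(COCH3): ketone, 1 C=O (running total 1).
CH(COOH): carboxylic acid, 1 C=O (running total 2).
CH(COCH3): ketone, 1 C=O (running total 3).
CO: ketone, 1 C=O (running total 4).
CH(NHCOCH3): amide, 1 C=O (running total 5).
CH(COOCH3): ester, 1 C=O (running total 6).
CH(COOH): carboxylic acid, 1 C=O (running total 7).
CO: ketone, 1 C=O (running total 8).
CH(OCOCH3): ester, 1 C=O (running total 9).
COOCH3: ester, 1 C=O (running total 10).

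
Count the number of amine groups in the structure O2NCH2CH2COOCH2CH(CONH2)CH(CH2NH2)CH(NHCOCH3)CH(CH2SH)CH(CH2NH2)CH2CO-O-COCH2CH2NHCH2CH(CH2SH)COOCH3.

3

–NO2 on carbon → nitro group.
–C(=O)–O–C with C on the carbonyl side → ester.
pendant –CONH2: carbonyl C bonded to C and N → amide.
pendant –CH2NH2: N on sp³ C, no adjacent C=O → amine.
pendant –NHC(=O)CH3: N bonded to a carbonyl → amide (not amine).
pendant –CH2SH → thiol.
pendant –CH2NH2: N on sp³ C, no adjacent C=O → amine.
two acyl groups sharing one oxygen, –C(=O)–O–C(=O)– → anhydride.
C–N–C with sp³ carbons and no adjacent C=O → amine (secondary).
pendant –CH2SH → thiol.
–C(=O)OCH3: carbonyl C bonded to C and to –OCH3 → ester (not ketone + ether).
Amine appears at: CH(CH2NH2), CH(CH2NH2), CH2NHCH2 → 3.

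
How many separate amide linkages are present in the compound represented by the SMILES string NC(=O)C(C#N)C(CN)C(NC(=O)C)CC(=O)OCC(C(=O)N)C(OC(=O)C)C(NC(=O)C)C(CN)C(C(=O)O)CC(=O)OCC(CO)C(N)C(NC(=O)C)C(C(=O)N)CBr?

Taking each segment in turn:
  H2NCO: –C(=O)NH2: carbonyl C bonded to C and to N → amide (the N is not a separate amine).
  CH(CN): pendant –C≡N: nitrile.
  CH(CH2NH2): pendant –CH2NH2: N on sp³ C, no adjacent C=O → amine.
  CH(NHCOCH3): pendant –NHC(=O)CH3: N bonded to a carbonyl → amide (not amine).
  CH2COOCH2: –C(=O)–O–C with C on the carbonyl side → ester.
  CH(CONH2): pendant –CONH2: carbonyl C bonded to C and N → amide.
  CH(OCOCH3): pendant –OC(=O)CH3: an acyloxy group → ester.
  CH(NHCOCH3): pendant –NHC(=O)CH3: N bonded to a carbonyl → amide (not amine).
  CH(CH2NH2): pendant –CH2NH2: N on sp³ C, no adjacent C=O → amine.
  CH(COOH): pendant –COOH: carbonyl C bonded to C and –OH → carboxylic acid.
  CH2COOCH2: –C(=O)–O–C with C on the carbonyl side → ester.
  CH(CH2OH): pendant –CH2OH on an sp³ backbone C → alcohol.
  CH(NH2): –NH2 on an sp³ carbon with no adjacent C=O → amine.
  CH(NHCOCH3): pendant –NHC(=O)CH3: N bonded to a carbonyl → amide (not amine).
  CH(CONH2): pendant –CONH2: carbonyl C bonded to C and N → amide.
  CH2Br: halogen on an sp³ carbon → alkyl halide.
Amide appears at: H2NCO, CH(NHCOCH3), CH(CONH2), CH(NHCOCH3), CH(NHCOCH3), CH(CONH2) → 6.

6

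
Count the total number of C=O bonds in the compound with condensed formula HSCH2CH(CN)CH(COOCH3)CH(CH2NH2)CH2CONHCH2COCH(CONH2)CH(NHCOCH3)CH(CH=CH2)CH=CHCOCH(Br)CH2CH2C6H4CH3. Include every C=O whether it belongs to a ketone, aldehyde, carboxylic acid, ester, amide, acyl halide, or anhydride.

6

CH(COOCH3): ester, 1 C=O (running total 1).
CH2CONHCH2: amide, 1 C=O (running total 2).
CO: ketone, 1 C=O (running total 3).
CH(CONH2): amide, 1 C=O (running total 4).
CH(NHCOCH3): amide, 1 C=O (running total 5).
CO: ketone, 1 C=O (running total 6).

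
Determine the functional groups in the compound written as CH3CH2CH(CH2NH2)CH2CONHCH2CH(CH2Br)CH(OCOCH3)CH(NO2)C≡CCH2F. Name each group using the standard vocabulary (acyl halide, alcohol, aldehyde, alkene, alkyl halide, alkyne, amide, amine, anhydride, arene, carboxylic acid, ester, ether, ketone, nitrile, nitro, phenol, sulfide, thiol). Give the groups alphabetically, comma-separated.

alkyl halide, alkyne, amide, amine, ester, nitro

pendant –CH2NH2: N on sp³ C, no adjacent C=O → amine.
–C(=O)–N– linkage → amide (the N is not an amine).
pendant –CH2X: halogen on sp³ carbon → alkyl halide.
pendant –OC(=O)CH3: an acyloxy group → ester.
–NO2 on an sp³ carbon → nitro (the N=O is not a carbonyl).
C≡C triple bond → alkyne.
halogen on an sp³ carbon → alkyl halide.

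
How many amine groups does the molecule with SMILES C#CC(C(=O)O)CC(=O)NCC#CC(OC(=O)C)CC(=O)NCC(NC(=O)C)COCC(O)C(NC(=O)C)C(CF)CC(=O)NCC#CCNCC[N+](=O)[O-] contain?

1

Reading the structure from left to right:
  HC≡C: C≡C triple bond → alkyne.
  CH(COOH): pendant –COOH: carbonyl C bonded to C and –OH → carboxylic acid.
  CH2CONHCH2: –C(=O)–N– linkage → amide (the N is not an amine).
  C≡C: C≡C triple bond → alkyne.
  CH(OCOCH3): pendant –OC(=O)CH3: an acyloxy group → ester.
  CH2CONHCH2: –C(=O)–N– linkage → amide (the N is not an amine).
  CH(NHCOCH3): pendant –NHC(=O)CH3: N bonded to a carbonyl → amide (not amine).
  CH2OCH2: C–O–C with sp³ carbons on both sides and no adjacent C=O → ether.
  CH(OH): –OH on an sp³ carbon → alcohol (secondary).
  CH(NHCOCH3): pendant –NHC(=O)CH3: N bonded to a carbonyl → amide (not amine).
  CH(CH2F): pendant –CH2X: halogen on sp³ carbon → alkyl halide.
  CH2CONHCH2: –C(=O)–N– linkage → amide (the N is not an amine).
  C≡C: C≡C triple bond → alkyne.
  CH2NHCH2: C–N–C with sp³ carbons and no adjacent C=O → amine (secondary).
  CH2NO2: –NO2 on carbon → nitro group.
Amine appears at: CH2NHCH2 → 1.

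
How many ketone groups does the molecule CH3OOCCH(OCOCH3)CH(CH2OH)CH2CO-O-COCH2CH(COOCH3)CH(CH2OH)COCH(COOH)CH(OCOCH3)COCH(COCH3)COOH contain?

CH3O–C(=O)–: carbonyl C bonded to C and to –OCH3 → ester (not ketone + ether).
pendant –OC(=O)CH3: an acyloxy group → ester.
pendant –CH2OH on an sp³ backbone C → alcohol.
two acyl groups sharing one oxygen, –C(=O)–O–C(=O)– → anhydride.
pendant –COOCH3: carbonyl C bonded to C and –OCH3 → ester.
pendant –CH2OH on an sp³ backbone C → alcohol.
–C(=O)– with carbon on both sides → ketone.
pendant –COOH: carbonyl C bonded to C and –OH → carboxylic acid.
pendant –OC(=O)CH3: an acyloxy group → ester.
–C(=O)– with carbon on both sides → ketone.
pendant –COCH3: carbonyl C bonded to two carbons → ketone.
–COOH: carbonyl C bonded to –OH and C → carboxylic acid (the –OH is not a separate alcohol).
Ketone appears at: CO, CO, CH(COCH3) → 3.

3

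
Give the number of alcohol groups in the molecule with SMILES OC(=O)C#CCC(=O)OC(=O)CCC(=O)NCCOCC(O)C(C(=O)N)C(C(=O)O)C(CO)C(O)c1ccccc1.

3

–COOH: carbonyl C bonded to –OH and C → carboxylic acid (the –OH is not a separate alcohol).
C≡C triple bond → alkyne.
two acyl groups sharing one oxygen, –C(=O)–O–C(=O)– → anhydride.
–C(=O)–N– linkage → amide (the N is not an amine).
C–O–C with sp³ carbons on both sides and no adjacent C=O → ether.
–OH on an sp³ carbon → alcohol (secondary).
pendant –CONH2: carbonyl C bonded to C and N → amide.
pendant –COOH: carbonyl C bonded to C and –OH → carboxylic acid.
pendant –CH2OH on an sp³ backbone C → alcohol.
–OH on an sp³ carbon → alcohol (secondary).
–C6H5 phenyl ring → arene.
Alcohol appears at: CH(OH), CH(CH2OH), CH(OH) → 3.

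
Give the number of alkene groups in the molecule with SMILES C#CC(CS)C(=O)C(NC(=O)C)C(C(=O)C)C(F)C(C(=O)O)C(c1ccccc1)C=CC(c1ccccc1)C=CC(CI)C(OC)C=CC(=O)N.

3

C≡C triple bond → alkyne.
pendant –CH2SH → thiol.
–C(=O)– with carbon on both sides → ketone.
pendant –NHC(=O)CH3: N bonded to a carbonyl → amide (not amine).
pendant –COCH3: carbonyl C bonded to two carbons → ketone.
halogen on an sp³ carbon → alkyl halide.
pendant –COOH: carbonyl C bonded to C and –OH → carboxylic acid.
pendant –C6H5: benzene ring → arene.
C=C double bond → alkene.
pendant –C6H5: benzene ring → arene.
C=C double bond → alkene.
pendant –CH2X: halogen on sp³ carbon → alkyl halide.
pendant –OCH3: C–O–C with sp³ C, no adjacent C=O → ether.
C=C double bond → alkene.
–C(=O)NH2: carbonyl C bonded to C and to N → amide (the N is not a separate amine).
Alkene appears at: CH=CH, CH=CH, CH=CH → 3.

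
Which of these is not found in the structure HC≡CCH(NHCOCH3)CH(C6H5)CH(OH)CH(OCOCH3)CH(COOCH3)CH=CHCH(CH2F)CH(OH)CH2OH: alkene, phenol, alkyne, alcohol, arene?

phenol

alkyne: present (HC≡C — C≡C triple bond → alkyne).
arene: present (CH(C6H5) — pendant –C6H5: benzene ring → arene).
alkene: present (CH=CH — C=C double bond → alkene).
alcohol: present (CH(OH) — –OH on an sp³ carbon → alcohol (secondary)).
phenol: absent. In each of CH(OH) and CH2OH, the –OH is on an sp³ carbon, not on an aromatic ring, so it is an alcohol.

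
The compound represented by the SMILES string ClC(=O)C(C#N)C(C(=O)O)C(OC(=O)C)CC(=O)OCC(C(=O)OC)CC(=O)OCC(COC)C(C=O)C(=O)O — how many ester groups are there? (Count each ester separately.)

Working along the chain:
  ClCO: –C(=O)Cl: carbonyl C bonded to C and to a halogen → acyl halide (not alkyl halide).
  CH(CN): pendant –C≡N: nitrile.
  CH(COOH): pendant –COOH: carbonyl C bonded to C and –OH → carboxylic acid.
  CH(OCOCH3): pendant –OC(=O)CH3: an acyloxy group → ester.
  CH2COOCH2: –C(=O)–O–C with C on the carbonyl side → ester.
  CH(COOCH3): pendant –COOCH3: carbonyl C bonded to C and –OCH3 → ester.
  CH2COOCH2: –C(=O)–O–C with C on the carbonyl side → ester.
  CH(CH2OCH3): pendant –CH2OCH3: C–O–C linkage → ether.
  CH(CHO): pendant –CHO: carbonyl C bonded to C and H → aldehyde.
  COOH: –COOH: carbonyl C bonded to –OH and C → carboxylic acid (the –OH is not a separate alcohol).
Ester appears at: CH(OCOCH3), CH2COOCH2, CH(COOCH3), CH2COOCH2 → 4.

4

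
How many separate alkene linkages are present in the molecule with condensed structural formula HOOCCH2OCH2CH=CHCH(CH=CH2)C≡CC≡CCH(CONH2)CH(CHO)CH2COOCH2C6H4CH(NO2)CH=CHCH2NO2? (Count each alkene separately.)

–COOH: carbonyl C bonded to –OH and C → carboxylic acid (the –OH is not a separate alcohol).
C–O–C with sp³ carbons on both sides and no adjacent C=O → ether.
C=C double bond → alkene.
pendant –CH=CH2: C=C double bond → alkene.
C≡C triple bond → alkyne.
C≡C triple bond → alkyne.
pendant –CONH2: carbonyl C bonded to C and N → amide.
pendant –CHO: carbonyl C bonded to C and H → aldehyde.
–C(=O)–O–C with C on the carbonyl side → ester.
para-disubstituted benzene ring → arene.
–NO2 on an sp³ carbon → nitro (the N=O is not a carbonyl).
C=C double bond → alkene.
–NO2 on carbon → nitro group.
Alkene appears at: CH=CH, CH(CH=CH2), CH=CH → 3.

3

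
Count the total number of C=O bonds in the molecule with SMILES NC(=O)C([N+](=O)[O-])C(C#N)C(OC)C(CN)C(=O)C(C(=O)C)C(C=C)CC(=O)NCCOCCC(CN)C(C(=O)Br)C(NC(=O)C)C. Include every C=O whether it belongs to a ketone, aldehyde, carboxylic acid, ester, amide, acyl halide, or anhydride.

6

H2NCO: amide, 1 C=O (running total 1).
CO: ketone, 1 C=O (running total 2).
CH(COCH3): ketone, 1 C=O (running total 3).
CH2CONHCH2: amide, 1 C=O (running total 4).
CH(COBr): acyl halide, 1 C=O (running total 5).
CH(NHCOCH3): amide, 1 C=O (running total 6).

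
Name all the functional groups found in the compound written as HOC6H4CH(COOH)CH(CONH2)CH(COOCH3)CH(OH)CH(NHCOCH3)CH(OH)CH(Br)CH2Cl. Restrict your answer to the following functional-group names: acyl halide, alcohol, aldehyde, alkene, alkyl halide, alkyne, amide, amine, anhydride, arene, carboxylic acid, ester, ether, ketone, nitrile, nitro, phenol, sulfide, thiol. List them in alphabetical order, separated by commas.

alcohol, alkyl halide, amide, arene, carboxylic acid, ester, phenol

Reading the structure from left to right:
  HOC6H4: –OH attached directly to an aromatic ring → phenol (not alcohol); the ring itself is an arene.
  CH(COOH): pendant –COOH: carbonyl C bonded to C and –OH → carboxylic acid.
  CH(CONH2): pendant –CONH2: carbonyl C bonded to C and N → amide.
  CH(COOCH3): pendant –COOCH3: carbonyl C bonded to C and –OCH3 → ester.
  CH(OH): –OH on an sp³ carbon → alcohol (secondary).
  CH(NHCOCH3): pendant –NHC(=O)CH3: N bonded to a carbonyl → amide (not amine).
  CH(OH): –OH on an sp³ carbon → alcohol (secondary).
  CH(Br): halogen on an sp³ carbon → alkyl halide.
  CH2Cl: halogen on an sp³ carbon → alkyl halide.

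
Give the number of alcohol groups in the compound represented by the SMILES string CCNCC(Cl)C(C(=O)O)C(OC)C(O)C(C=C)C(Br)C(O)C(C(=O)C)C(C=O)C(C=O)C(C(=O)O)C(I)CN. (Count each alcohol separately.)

Taking each segment in turn:
  CH2NHCH2: C–N–C with sp³ carbons and no adjacent C=O → amine (secondary).
  CH(Cl): halogen on an sp³ carbon → alkyl halide.
  CH(COOH): pendant –COOH: carbonyl C bonded to C and –OH → carboxylic acid.
  CH(OCH3): pendant –OCH3: C–O–C with sp³ C, no adjacent C=O → ether.
  CH(OH): –OH on an sp³ carbon → alcohol (secondary).
  CH(CH=CH2): pendant –CH=CH2: C=C double bond → alkene.
  CH(Br): halogen on an sp³ carbon → alkyl halide.
  CH(OH): –OH on an sp³ carbon → alcohol (secondary).
  CH(COCH3): pendant –COCH3: carbonyl C bonded to two carbons → ketone.
  CH(CHO): pendant –CHO: carbonyl C bonded to C and H → aldehyde.
  CH(CHO): pendant –CHO: carbonyl C bonded to C and H → aldehyde.
  CH(COOH): pendant –COOH: carbonyl C bonded to C and –OH → carboxylic acid.
  CH(I): halogen on an sp³ carbon → alkyl halide.
  CH2NH2: –NH2 on an sp³ carbon with no adjacent C=O → amine.
Alcohol appears at: CH(OH), CH(OH) → 2.

2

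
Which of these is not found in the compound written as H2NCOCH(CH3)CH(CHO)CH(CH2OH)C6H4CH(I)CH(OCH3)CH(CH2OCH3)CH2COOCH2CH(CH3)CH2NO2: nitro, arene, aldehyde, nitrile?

aldehyde: present (CH(CHO) — pendant –CHO: carbonyl C bonded to C and H → aldehyde).
arene: present (C6H4 — para-disubstituted benzene ring → arene).
nitro: present (CH2NO2 — –NO2 on carbon → nitro group).
nitrile: no segment matches this pattern.

nitrile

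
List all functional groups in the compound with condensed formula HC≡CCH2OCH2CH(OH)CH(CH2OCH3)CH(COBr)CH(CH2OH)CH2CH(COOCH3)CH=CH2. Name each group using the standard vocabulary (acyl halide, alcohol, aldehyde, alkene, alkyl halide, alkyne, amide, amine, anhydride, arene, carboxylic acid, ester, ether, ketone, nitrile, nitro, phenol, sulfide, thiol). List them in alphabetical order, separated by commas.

Reading the structure from left to right:
  HC≡C: C≡C triple bond → alkyne.
  CH2OCH2: C–O–C with sp³ carbons on both sides and no adjacent C=O → ether.
  CH(OH): –OH on an sp³ carbon → alcohol (secondary).
  CH(CH2OCH3): pendant –CH2OCH3: C–O–C linkage → ether.
  CH(COBr): pendant –C(=O)X: carbonyl C bonded to C and halogen → acyl halide.
  CH(CH2OH): pendant –CH2OH on an sp³ backbone C → alcohol.
  CH(COOCH3): pendant –COOCH3: carbonyl C bonded to C and –OCH3 → ester.
  CH=CH2: C=C double bond → alkene.

acyl halide, alcohol, alkene, alkyne, ester, ether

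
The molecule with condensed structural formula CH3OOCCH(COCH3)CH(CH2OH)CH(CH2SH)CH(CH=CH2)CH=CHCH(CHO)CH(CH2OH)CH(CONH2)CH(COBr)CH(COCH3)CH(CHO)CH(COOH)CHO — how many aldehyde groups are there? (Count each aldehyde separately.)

3

Working along the chain:
  CH3OOC: CH3O–C(=O)–: carbonyl C bonded to C and to –OCH3 → ester (not ketone + ether).
  CH(COCH3): pendant –COCH3: carbonyl C bonded to two carbons → ketone.
  CH(CH2OH): pendant –CH2OH on an sp³ backbone C → alcohol.
  CH(CH2SH): pendant –CH2SH → thiol.
  CH(CH=CH2): pendant –CH=CH2: C=C double bond → alkene.
  CH=CH: C=C double bond → alkene.
  CH(CHO): pendant –CHO: carbonyl C bonded to C and H → aldehyde.
  CH(CH2OH): pendant –CH2OH on an sp³ backbone C → alcohol.
  CH(CONH2): pendant –CONH2: carbonyl C bonded to C and N → amide.
  CH(COBr): pendant –C(=O)X: carbonyl C bonded to C and halogen → acyl halide.
  CH(COCH3): pendant –COCH3: carbonyl C bonded to two carbons → ketone.
  CH(CHO): pendant –CHO: carbonyl C bonded to C and H → aldehyde.
  CH(COOH): pendant –COOH: carbonyl C bonded to C and –OH → carboxylic acid.
  CHO: terminal –CHO: carbonyl C bonded to H and C → aldehyde.
Aldehyde appears at: CH(CHO), CH(CHO), CHO → 3.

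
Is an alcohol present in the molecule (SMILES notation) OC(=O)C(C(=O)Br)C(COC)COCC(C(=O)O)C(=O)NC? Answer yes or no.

no

–COOH: carbonyl C bonded to –OH and C → carboxylic acid (the –OH is not a separate alcohol).
pendant –C(=O)X: carbonyl C bonded to C and halogen → acyl halide.
pendant –CH2OCH3: C–O–C linkage → ether.
C–O–C with sp³ carbons on both sides and no adjacent C=O → ether.
pendant –COOH: carbonyl C bonded to C and –OH → carboxylic acid.
–C(=O)NHCH3: carbonyl C bonded to C and to N → amide (the N is not an amine).
In each of HOOC and CH(COOH), the –OH sits on a carbonyl carbon, making it part of a carboxylic acid, not an alcohol.
The groups actually present are: acyl halide, amide, carboxylic acid, ether.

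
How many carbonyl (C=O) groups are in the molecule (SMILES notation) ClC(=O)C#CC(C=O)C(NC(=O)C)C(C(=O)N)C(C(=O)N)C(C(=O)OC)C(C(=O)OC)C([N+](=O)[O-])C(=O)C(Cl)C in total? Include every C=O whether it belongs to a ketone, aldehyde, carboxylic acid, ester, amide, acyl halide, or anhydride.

8

ClCO: acyl halide, 1 C=O (running total 1).
CH(CHO): aldehyde, 1 C=O (running total 2).
CH(NHCOCH3): amide, 1 C=O (running total 3).
CH(CONH2): amide, 1 C=O (running total 4).
CH(CONH2): amide, 1 C=O (running total 5).
CH(COOCH3): ester, 1 C=O (running total 6).
CH(COOCH3): ester, 1 C=O (running total 7).
CO: ketone, 1 C=O (running total 8).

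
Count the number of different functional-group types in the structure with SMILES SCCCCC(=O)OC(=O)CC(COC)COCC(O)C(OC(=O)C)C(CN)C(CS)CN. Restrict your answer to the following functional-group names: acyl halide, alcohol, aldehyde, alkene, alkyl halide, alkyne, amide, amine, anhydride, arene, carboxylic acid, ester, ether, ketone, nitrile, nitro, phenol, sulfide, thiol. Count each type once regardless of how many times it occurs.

6

–SH on an sp³ carbon → thiol.
two acyl groups sharing one oxygen, –C(=O)–O–C(=O)– → anhydride.
pendant –CH2OCH3: C–O–C linkage → ether.
C–O–C with sp³ carbons on both sides and no adjacent C=O → ether.
–OH on an sp³ carbon → alcohol (secondary).
pendant –OC(=O)CH3: an acyloxy group → ester.
pendant –CH2NH2: N on sp³ C, no adjacent C=O → amine.
pendant –CH2SH → thiol.
–NH2 on an sp³ carbon with no adjacent C=O → amine.
Distinct types present: alcohol, amine, anhydride, ester, ether, thiol.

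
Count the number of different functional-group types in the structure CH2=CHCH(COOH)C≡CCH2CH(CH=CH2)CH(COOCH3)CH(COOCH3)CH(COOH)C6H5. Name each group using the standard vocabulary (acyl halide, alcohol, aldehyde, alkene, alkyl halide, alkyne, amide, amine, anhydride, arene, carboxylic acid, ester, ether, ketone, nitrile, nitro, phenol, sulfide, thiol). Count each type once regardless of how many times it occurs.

Taking each segment in turn:
  CH2=CH: C=C double bond → alkene.
  CH(COOH): pendant –COOH: carbonyl C bonded to C and –OH → carboxylic acid.
  C≡C: C≡C triple bond → alkyne.
  CH(CH=CH2): pendant –CH=CH2: C=C double bond → alkene.
  CH(COOCH3): pendant –COOCH3: carbonyl C bonded to C and –OCH3 → ester.
  CH(COOCH3): pendant –COOCH3: carbonyl C bonded to C and –OCH3 → ester.
  CH(COOH): pendant –COOH: carbonyl C bonded to C and –OH → carboxylic acid.
  C6H5: –C6H5 phenyl ring → arene.
Distinct types present: alkene, alkyne, arene, carboxylic acid, ester.

5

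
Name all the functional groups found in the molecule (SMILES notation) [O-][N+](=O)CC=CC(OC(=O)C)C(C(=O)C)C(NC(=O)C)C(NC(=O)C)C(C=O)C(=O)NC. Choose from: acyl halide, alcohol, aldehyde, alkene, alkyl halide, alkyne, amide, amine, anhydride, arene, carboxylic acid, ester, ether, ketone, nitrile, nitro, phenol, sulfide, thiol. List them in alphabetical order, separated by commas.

aldehyde, alkene, amide, ester, ketone, nitro

–NO2 on carbon → nitro group.
C=C double bond → alkene.
pendant –OC(=O)CH3: an acyloxy group → ester.
pendant –COCH3: carbonyl C bonded to two carbons → ketone.
pendant –NHC(=O)CH3: N bonded to a carbonyl → amide (not amine).
pendant –NHC(=O)CH3: N bonded to a carbonyl → amide (not amine).
pendant –CHO: carbonyl C bonded to C and H → aldehyde.
–C(=O)NHCH3: carbonyl C bonded to C and to N → amide (the N is not an amine).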